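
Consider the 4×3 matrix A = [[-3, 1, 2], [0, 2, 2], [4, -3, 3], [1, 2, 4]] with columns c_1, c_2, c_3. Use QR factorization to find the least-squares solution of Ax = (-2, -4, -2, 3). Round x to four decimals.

q_1 = c_1/‖c_1‖ = (-3, 0, 4, 1)/5.0990 = (-0.5883, 0.0000, 0.7845, 0.1961).
r_{12} = q_1·c_2 = -2.5495.
u_2 = c_2 + 2.5495·q_1 = (-0.5000, 2.0000, -1.0000, 2.5000).
‖u_2‖ = 3.3912, so q_2 = (-0.1474, 0.5898, -0.2949, 0.7372).
r_{13} = q_1·c_3 = 1.9612; r_{23} = q_2·c_3 = 2.9488.
u_3 = c_3 − 1.9612·q_1 − 2.9488·q_2 = (3.5886, 0.2609, 2.3311, 1.4415).
‖u_3‖ = 4.5231, so q_3 = (0.7934, 0.0577, 0.5154, 0.3187).
Qᵀb = (0.1961, 0.7372, -1.8922).
Back-substitute: x_3 = -1.8922/4.5231 = -0.4183.
x_2 = (0.7372 − 2.9488·(-0.4183))/3.3912 = 0.5812.
x_1 = (0.1961 + 2.5495·0.5812 − 1.9612·(-0.4183))/5.0990 = 0.4899.

x = (0.4899, 0.5812, -0.4183)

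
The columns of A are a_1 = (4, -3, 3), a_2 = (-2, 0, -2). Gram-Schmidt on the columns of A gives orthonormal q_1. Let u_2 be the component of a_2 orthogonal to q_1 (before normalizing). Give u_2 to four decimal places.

q_1 = a_1/‖a_1‖ = (4, -3, 3)/5.8310 = (0.6860, -0.5145, 0.5145).
r_{12} = q_1·a_2 = -2.4010.
u_2 = a_2 + 2.4010·q_1 = (-0.3529, -1.2353, -0.7647).

u_2 = (-0.3529, -1.2353, -0.7647)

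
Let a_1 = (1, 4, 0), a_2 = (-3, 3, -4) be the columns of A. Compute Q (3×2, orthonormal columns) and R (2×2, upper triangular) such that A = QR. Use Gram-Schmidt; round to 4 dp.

Q = [[0.2425, -0.6528], [0.9701, 0.1632], [0.0000, -0.7398]], R = [[4.1231, 2.1828], [0.0000, 5.4070]]

a_1 = (1, 4, 0); ‖a_1‖ = 4.1231, so q_1 = (0.2425, 0.9701, 0.0000).
q_1·a_2 = 0.2425·(-3) + 0.9701·3 + 0.0000·(-4) = 2.1828.
u_2 = a_2 − 2.1828·q_1 = (-3.5294, 0.8824, -4.0000).
‖u_2‖ = 5.4070, so q_2 = (-0.6528, 0.1632, -0.7398).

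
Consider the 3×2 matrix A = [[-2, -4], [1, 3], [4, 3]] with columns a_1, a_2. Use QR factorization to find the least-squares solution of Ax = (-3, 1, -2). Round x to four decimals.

a_1 = (-2, 1, 4); ‖a_1‖ = 4.5826, so q_1 = (-0.4364, 0.2182, 0.8729).
q_1·a_2 = (-0.4364)·(-4) + 0.2182·3 + 0.8729·3 = 5.0190.
u_2 = a_2 − 5.0190·q_1 = (-1.8095, 1.9048, -1.3810).
‖u_2‖ = 2.9681, so q_2 = (-0.6097, 0.6417, -0.4653).
Qᵀb = (-0.2182, 3.4013).
Back-substitute: x_2 = 3.4013/2.9681 = 1.1459.
x_1 = (-0.2182 − 5.0190·1.1459)/4.5826 = -1.3027.

x = (-1.3027, 1.1459)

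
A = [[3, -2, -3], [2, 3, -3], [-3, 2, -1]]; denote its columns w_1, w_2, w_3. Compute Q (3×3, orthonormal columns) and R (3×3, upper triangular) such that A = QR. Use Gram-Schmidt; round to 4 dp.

Q = [[0.6396, -0.3015, -0.7071], [0.4264, 0.9045, 0.0000], [-0.6396, 0.3015, -0.7071]], R = [[4.6904, -1.2792, -2.5584], [0.0000, 3.9196, -2.1106], [0.0000, 0.0000, 2.8284]]

q_1 = w_1/‖w_1‖ = (3, 2, -3)/4.6904 = (0.6396, 0.4264, -0.6396).
r_{12} = q_1·w_2 = -1.2792.
u_2 = w_2 + 1.2792·q_1 = (-1.1818, 3.5455, 1.1818).
‖u_2‖ = 3.9196, so q_2 = (-0.3015, 0.9045, 0.3015).
r_{13} = q_1·w_3 = -2.5584; r_{23} = q_2·w_3 = -2.1106.
u_3 = w_3 + 2.5584·q_1 + 2.1106·q_2 = (-2.0000, 0.0000, -2.0000).
‖u_3‖ = 2.8284, so q_3 = (-0.7071, 0.0000, -0.7071).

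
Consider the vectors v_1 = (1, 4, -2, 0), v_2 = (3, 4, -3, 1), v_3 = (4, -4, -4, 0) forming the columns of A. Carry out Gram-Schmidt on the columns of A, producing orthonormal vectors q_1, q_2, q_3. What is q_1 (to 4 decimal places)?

v_1 = (1, 4, -2, 0); ‖v_1‖ = 4.5826, so q_1 = (0.2182, 0.8729, -0.4364, 0.0000).

q_1 = (0.2182, 0.8729, -0.4364, 0.0000)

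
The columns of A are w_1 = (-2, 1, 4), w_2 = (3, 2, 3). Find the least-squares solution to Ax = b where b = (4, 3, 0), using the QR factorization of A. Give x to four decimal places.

x = (-0.6382, 1.0503)

w_1 = (-2, 1, 4); ‖w_1‖ = 4.5826, so e_1 = (-0.4364, 0.2182, 0.8729).
e_1·w_2 = (-0.4364)·3 + 0.2182·2 + 0.8729·3 = 1.7457.
u_2 = w_2 − 1.7457·e_1 = (3.7619, 1.6190, 1.4762).
‖u_2‖ = 4.3534, so e_2 = (0.8641, 0.3719, 0.3391).
Qᵀb = (-1.0911, 4.5722).
Back-substitute: x_2 = 4.5722/4.3534 = 1.0503.
x_1 = (-1.0911 − 1.7457·1.0503)/4.5826 = -0.6382.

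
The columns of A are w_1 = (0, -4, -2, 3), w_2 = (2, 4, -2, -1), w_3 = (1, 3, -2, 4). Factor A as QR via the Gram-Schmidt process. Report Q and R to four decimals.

w_1 = (0, -4, -2, 3); ‖w_1‖ = 5.3852, so q_1 = (0.0000, -0.7428, -0.3714, 0.5571).
q_1·w_2 = 0.0000·2 + (-0.7428)·4 + (-0.3714)·(-2) + 0.5571·(-1) = -2.7854.
u_2 = w_2 + 2.7854·q_1 = (2.0000, 1.9310, -3.0345, 0.5517).
‖u_2‖ = 4.1523, so q_2 = (0.4817, 0.4651, -0.7308, 0.1329).
q_1·w_3 = 0.0000·1 + (-0.7428)·3 + (-0.3714)·(-2) + 0.5571·4 = 0.7428; q_2·w_3 = 0.4817·1 + 0.4651·3 + (-0.7308)·(-2) + 0.1329·4 = 3.8699.
u_3 = w_3 − 0.7428·q_1 − 3.8699·q_2 = (-0.8640, 1.7520, 1.1040, 3.0720).
‖u_3‖ = 3.8042, so q_3 = (-0.2271, 0.4605, 0.2902, 0.8075).

Q = [[0.0000, 0.4817, -0.2271], [-0.7428, 0.4651, 0.4605], [-0.3714, -0.7308, 0.2902], [0.5571, 0.1329, 0.8075]], R = [[5.3852, -2.7854, 0.7428], [0.0000, 4.1523, 3.8699], [0.0000, 0.0000, 3.8042]]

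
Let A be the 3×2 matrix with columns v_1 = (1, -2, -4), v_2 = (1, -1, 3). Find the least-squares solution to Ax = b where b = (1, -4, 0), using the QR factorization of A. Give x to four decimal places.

x = (0.9600, 1.2400)

v_1 = (1, -2, -4); ‖v_1‖ = 4.5826, so q_1 = (0.2182, -0.4364, -0.8729).
q_1·v_2 = 0.2182·1 + (-0.4364)·(-1) + (-0.8729)·3 = -1.9640.
u_2 = v_2 + 1.9640·q_1 = (1.4286, -1.8571, 1.2857).
‖u_2‖ = 2.6726, so q_2 = (0.5345, -0.6949, 0.4811).
Qᵀb = (1.9640, 3.3140).
Back-substitute: x_2 = 3.3140/2.6726 = 1.2400.
x_1 = (1.9640 + 1.9640·1.2400)/4.5826 = 0.9600.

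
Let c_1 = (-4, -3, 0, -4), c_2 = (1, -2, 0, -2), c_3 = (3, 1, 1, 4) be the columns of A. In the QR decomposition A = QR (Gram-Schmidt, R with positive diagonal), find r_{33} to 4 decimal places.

r_{33} = 1.8743

c_1 = (-4, -3, 0, -4); ‖c_1‖ = 6.4031, so e_1 = (-0.6247, -0.4685, 0.0000, -0.6247).
e_1·c_2 = (-0.6247)·1 + (-0.4685)·(-2) + 0.0000·0 + (-0.6247)·(-2) = 1.5617.
u_2 = c_2 − 1.5617·e_1 = (1.9756, -1.2683, 0.0000, -1.0244).
‖u_2‖ = 2.5614, so e_2 = (0.7713, -0.4951, 0.0000, -0.3999).
e_1·c_3 = (-0.6247)·3 + (-0.4685)·1 + 0.0000·1 + (-0.6247)·4 = -4.8414; e_2·c_3 = 0.7713·3 + (-0.4951)·1 + 0.0000·1 + (-0.3999)·4 = 0.2190.
u_3 = c_3 + 4.8414·e_1 − 0.2190·e_2 = (-0.1933, -1.1599, 1.0000, 1.0632).
r_{33} = ‖u_3‖ = 1.8743.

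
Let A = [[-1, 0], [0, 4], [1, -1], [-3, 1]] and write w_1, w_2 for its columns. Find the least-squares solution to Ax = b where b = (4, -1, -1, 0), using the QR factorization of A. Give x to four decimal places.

x = (-0.5604, -0.2912)

w_1 = (-1, 0, 1, -3); ‖w_1‖ = 3.3166, so e_1 = (-0.3015, 0.0000, 0.3015, -0.9045).
e_1·w_2 = (-0.3015)·0 + 0.0000·4 + 0.3015·(-1) + (-0.9045)·1 = -1.2060.
u_2 = w_2 + 1.2060·e_1 = (-0.3636, 4.0000, -0.6364, -0.0909).
‖u_2‖ = 4.0676, so e_2 = (-0.0894, 0.9834, -0.1564, -0.0223).
Qᵀb = (-1.5076, -1.1845).
Back-substitute: x_2 = -1.1845/4.0676 = -0.2912.
x_1 = (-1.5076 + 1.2060·(-0.2912))/3.3166 = -0.5604.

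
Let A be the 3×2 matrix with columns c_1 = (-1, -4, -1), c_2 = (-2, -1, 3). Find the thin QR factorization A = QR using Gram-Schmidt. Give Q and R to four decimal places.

c_1 = (-1, -4, -1); ‖c_1‖ = 4.2426, so e_1 = (-0.2357, -0.9428, -0.2357).
e_1·c_2 = (-0.2357)·(-2) + (-0.9428)·(-1) + (-0.2357)·3 = 0.7071.
u_2 = c_2 − 0.7071·e_1 = (-1.8333, -0.3333, 3.1667).
‖u_2‖ = 3.6742, so e_2 = (-0.4990, -0.0907, 0.8619).

Q = [[-0.2357, -0.4990], [-0.9428, -0.0907], [-0.2357, 0.8619]], R = [[4.2426, 0.7071], [0.0000, 3.6742]]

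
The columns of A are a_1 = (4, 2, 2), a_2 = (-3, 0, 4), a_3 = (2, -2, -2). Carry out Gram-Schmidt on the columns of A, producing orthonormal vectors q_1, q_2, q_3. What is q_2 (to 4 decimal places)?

q_2 = (-0.4730, 0.0676, 0.8785)

a_1 = (4, 2, 2); ‖a_1‖ = 4.8990, so q_1 = (0.8165, 0.4082, 0.4082).
q_1·a_2 = 0.8165·(-3) + 0.4082·0 + 0.4082·4 = -0.8165.
u_2 = a_2 + 0.8165·q_1 = (-2.3333, 0.3333, 4.3333).
‖u_2‖ = 4.9329, so q_2 = (-0.4730, 0.0676, 0.8785).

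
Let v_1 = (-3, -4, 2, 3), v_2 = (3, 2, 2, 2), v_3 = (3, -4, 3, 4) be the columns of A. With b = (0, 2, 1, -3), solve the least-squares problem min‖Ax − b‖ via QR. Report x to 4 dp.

x = (-0.1582, 0.1701, -0.3119)

v_1 = (-3, -4, 2, 3); ‖v_1‖ = 6.1644, so e_1 = (-0.4867, -0.6489, 0.3244, 0.4867).
e_1·v_2 = (-0.4867)·3 + (-0.6489)·2 + 0.3244·2 + 0.4867·2 = -1.1355.
u_2 = v_2 + 1.1355·e_1 = (2.4474, 1.2632, 2.3684, 2.5526).
‖u_2‖ = 4.4397, so e_2 = (0.5513, 0.2845, 0.5335, 0.5750).
e_1·v_3 = (-0.4867)·3 + (-0.6489)·(-4) + 0.3244·3 + 0.4867·4 = 4.0555; e_2·v_3 = 0.5513·3 + 0.2845·(-4) + 0.5335·3 + 0.5750·4 = 4.4159.
u_3 = v_3 − 4.0555·e_1 − 4.4159·e_2 = (2.5394, -2.6248, -0.6716, -0.5127).
‖u_3‖ = 3.7486, so e_3 = (0.6774, -0.7002, -0.1791, -0.1368).
Qᵀb = (-2.4333, -0.6224, -1.1693).
Back-substitute: x_3 = -1.1693/3.7486 = -0.3119.
x_2 = (-0.6224 − 4.4159·(-0.3119))/4.4397 = 0.1701.
x_1 = (-2.4333 + 1.1355·0.1701 − 4.0555·(-0.3119))/6.1644 = -0.1582.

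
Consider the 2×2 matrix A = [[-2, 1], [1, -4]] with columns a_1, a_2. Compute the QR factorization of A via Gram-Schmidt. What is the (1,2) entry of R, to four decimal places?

r_{12} = -2.6833

a_1 = (-2, 1); ‖a_1‖ = 2.2361, so q_1 = (-0.8944, 0.4472).
r_{12} = q_1·a_2 = -2.6833.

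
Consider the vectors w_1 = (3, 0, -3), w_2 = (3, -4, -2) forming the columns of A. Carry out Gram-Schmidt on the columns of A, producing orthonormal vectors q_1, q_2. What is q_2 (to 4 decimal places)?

q_1 = w_1/‖w_1‖ = (3, 0, -3)/4.2426 = (0.7071, 0.0000, -0.7071).
r_{12} = q_1·w_2 = 3.5355.
u_2 = w_2 − 3.5355·q_1 = (0.5000, -4.0000, 0.5000).
‖u_2‖ = 4.0620, so q_2 = (0.1231, -0.9847, 0.1231).

q_2 = (0.1231, -0.9847, 0.1231)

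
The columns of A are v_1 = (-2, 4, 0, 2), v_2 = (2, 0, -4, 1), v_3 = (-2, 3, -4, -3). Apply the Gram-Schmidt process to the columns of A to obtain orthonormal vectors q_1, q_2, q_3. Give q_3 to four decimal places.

v_1 = (-2, 4, 0, 2); ‖v_1‖ = 4.8990, so q_1 = (-0.4082, 0.8165, 0.0000, 0.4082).
q_1·v_2 = (-0.4082)·2 + 0.8165·0 + 0.0000·(-4) + 0.4082·1 = -0.4082.
u_2 = v_2 + 0.4082·q_1 = (1.8333, 0.3333, -4.0000, 1.1667).
‖u_2‖ = 4.5644, so q_2 = (0.4017, 0.0730, -0.8764, 0.2556).
q_1·v_3 = (-0.4082)·(-2) + 0.8165·3 + 0.0000·(-4) + 0.4082·(-3) = 2.0412; q_2·v_3 = 0.4017·(-2) + 0.0730·3 + (-0.8764)·(-4) + 0.2556·(-3) = 2.1544.
u_3 = v_3 − 2.0412·q_1 − 2.1544·q_2 = (-2.0320, 1.1760, -2.1120, -4.3840).
‖u_3‖ = 5.4030, so q_3 = (-0.3761, 0.2177, -0.3909, -0.8114).

q_3 = (-0.3761, 0.2177, -0.3909, -0.8114)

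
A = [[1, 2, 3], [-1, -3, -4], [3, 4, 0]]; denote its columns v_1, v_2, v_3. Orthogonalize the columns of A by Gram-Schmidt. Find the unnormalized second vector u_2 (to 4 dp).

u_2 = (0.4545, -1.4545, -0.6364)

e_1 = v_1/‖v_1‖ = (1, -1, 3)/3.3166 = (0.3015, -0.3015, 0.9045).
r_{12} = e_1·v_2 = 5.1257.
u_2 = v_2 − 5.1257·e_1 = (0.4545, -1.4545, -0.6364).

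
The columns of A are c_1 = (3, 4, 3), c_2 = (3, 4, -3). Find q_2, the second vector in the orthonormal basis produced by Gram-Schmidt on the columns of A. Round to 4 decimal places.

q_1 = c_1/‖c_1‖ = (3, 4, 3)/5.8310 = (0.5145, 0.6860, 0.5145).
r_{12} = q_1·c_2 = 2.7440.
u_2 = c_2 − 2.7440·q_1 = (1.5882, 2.1176, -4.4118).
‖u_2‖ = 5.1450, so q_2 = (0.3087, 0.4116, -0.8575).

q_2 = (0.3087, 0.4116, -0.8575)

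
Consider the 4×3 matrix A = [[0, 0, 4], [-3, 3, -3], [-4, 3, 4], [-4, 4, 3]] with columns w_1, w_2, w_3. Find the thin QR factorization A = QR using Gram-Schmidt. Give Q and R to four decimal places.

w_1 = (0, -3, -4, -4); ‖w_1‖ = 6.4031, so e_1 = (0.0000, -0.4685, -0.6247, -0.6247).
e_1·w_2 = 0.0000·0 + (-0.4685)·3 + (-0.6247)·3 + (-0.6247)·4 = -5.7784.
u_2 = w_2 + 5.7784·e_1 = (0.0000, 0.2927, -0.6098, 0.3902).
‖u_2‖ = 0.7809, so e_2 = (0.0000, 0.3748, -0.7809, 0.4998).
e_1·w_3 = 0.0000·4 + (-0.4685)·(-3) + (-0.6247)·4 + (-0.6247)·3 = -2.9673; e_2·w_3 = 0.0000·4 + 0.3748·(-3) + (-0.7809)·4 + 0.4998·3 = -2.7487.
u_3 = w_3 + 2.9673·e_1 + 2.7487·e_2 = (4.0000, -3.3600, 0.0000, 2.5200).
‖u_3‖ = 5.8000, so e_3 = (0.6897, -0.5793, 0.0000, 0.4345).

Q = [[0.0000, 0.0000, 0.6897], [-0.4685, 0.3748, -0.5793], [-0.6247, -0.7809, 0.0000], [-0.6247, 0.4998, 0.4345]], R = [[6.4031, -5.7784, -2.9673], [0.0000, 0.7809, -2.7487], [0.0000, 0.0000, 5.8000]]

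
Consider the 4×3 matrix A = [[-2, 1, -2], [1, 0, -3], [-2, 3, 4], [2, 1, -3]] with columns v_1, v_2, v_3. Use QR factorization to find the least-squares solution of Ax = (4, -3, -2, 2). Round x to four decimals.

v_1 = (-2, 1, -2, 2); ‖v_1‖ = 3.6056, so q_1 = (-0.5547, 0.2774, -0.5547, 0.5547).
q_1·v_2 = (-0.5547)·1 + 0.2774·0 + (-0.5547)·3 + 0.5547·1 = -1.6641.
u_2 = v_2 + 1.6641·q_1 = (0.0769, 0.4615, 2.0769, 1.9231).
‖u_2‖ = 2.8689, so q_2 = (0.0268, 0.1609, 0.7239, 0.6703).
q_1·v_3 = (-0.5547)·(-2) + 0.2774·(-3) + (-0.5547)·4 + 0.5547·(-3) = -3.6056; q_2·v_3 = 0.0268·(-2) + 0.1609·(-3) + 0.7239·4 + 0.6703·(-3) = 0.3486.
u_3 = v_3 + 3.6056·q_1 − 0.3486·q_2 = (-4.0093, -2.0561, 1.7477, -1.2336).
‖u_3‖ = 4.9878, so q_3 = (-0.8038, -0.4122, 0.3504, -0.2473).
Qᵀb = (-0.8321, -0.4826, -3.1741).
Back-substitute: x_3 = -3.1741/4.9878 = -0.6364.
x_2 = (-0.4826 − 0.3486·(-0.6364))/2.8689 = -0.0909.
x_1 = (-0.8321 + 1.6641·(-0.0909) + 3.6056·(-0.6364))/3.6056 = -0.9091.

x = (-0.9091, -0.0909, -0.6364)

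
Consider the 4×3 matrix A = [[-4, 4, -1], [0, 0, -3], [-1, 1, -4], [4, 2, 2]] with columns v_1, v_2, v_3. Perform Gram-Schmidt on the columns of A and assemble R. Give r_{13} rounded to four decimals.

v_1 = (-4, 0, -1, 4); ‖v_1‖ = 5.7446, so e_1 = (-0.6963, 0.0000, -0.1741, 0.6963).
r_{13} = e_1·v_3 = 2.7852.

r_{13} = 2.7852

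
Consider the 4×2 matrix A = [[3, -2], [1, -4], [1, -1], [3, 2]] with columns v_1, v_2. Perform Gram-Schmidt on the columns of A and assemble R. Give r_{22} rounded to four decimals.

v_1 = (3, 1, 1, 3); ‖v_1‖ = 4.4721, so e_1 = (0.6708, 0.2236, 0.2236, 0.6708).
e_1·v_2 = 0.6708·(-2) + 0.2236·(-4) + 0.2236·(-1) + 0.6708·2 = -1.1180.
u_2 = v_2 + 1.1180·e_1 = (-1.2500, -3.7500, -0.7500, 2.7500).
r_{22} = ‖u_2‖ = 4.8734.

r_{22} = 4.8734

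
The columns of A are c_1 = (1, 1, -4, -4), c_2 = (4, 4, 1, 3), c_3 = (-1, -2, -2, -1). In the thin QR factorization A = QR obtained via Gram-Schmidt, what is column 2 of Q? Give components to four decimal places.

c_1 = (1, 1, -4, -4); ‖c_1‖ = 5.8310, so e_1 = (0.1715, 0.1715, -0.6860, -0.6860).
e_1·c_2 = 0.1715·4 + 0.1715·4 + (-0.6860)·1 + (-0.6860)·3 = -1.3720.
u_2 = c_2 + 1.3720·e_1 = (4.2353, 4.2353, 0.0588, 2.0588).
‖u_2‖ = 6.3338, so e_2 = (0.6687, 0.6687, 0.0093, 0.3251).

e_2 = (0.6687, 0.6687, 0.0093, 0.3251)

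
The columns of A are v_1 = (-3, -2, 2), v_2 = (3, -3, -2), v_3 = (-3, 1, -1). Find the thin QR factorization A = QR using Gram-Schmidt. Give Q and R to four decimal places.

Q = [[-0.7276, 0.4036, -0.5547], [-0.4851, -0.8745, 0.0000], [0.4851, -0.2691, -0.8321]], R = [[4.1231, -1.6977, 1.2127], [0.0000, 4.3724, -1.8162], [0.0000, 0.0000, 2.4962]]

e_1 = v_1/‖v_1‖ = (-3, -2, 2)/4.1231 = (-0.7276, -0.4851, 0.4851).
r_{12} = e_1·v_2 = -1.6977.
u_2 = v_2 + 1.6977·e_1 = (1.7647, -3.8235, -1.1765).
‖u_2‖ = 4.3724, so e_2 = (0.4036, -0.8745, -0.2691).
r_{13} = e_1·v_3 = 1.2127; r_{23} = e_2·v_3 = -1.8162.
u_3 = v_3 − 1.2127·e_1 + 1.8162·e_2 = (-1.3846, 0.0000, -2.0769).
‖u_3‖ = 2.4962, so e_3 = (-0.5547, 0.0000, -0.8321).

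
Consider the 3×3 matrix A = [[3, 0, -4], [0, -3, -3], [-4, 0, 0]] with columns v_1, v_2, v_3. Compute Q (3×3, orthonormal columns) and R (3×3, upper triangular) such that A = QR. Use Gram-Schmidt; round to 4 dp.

v_1 = (3, 0, -4); ‖v_1‖ = 5.0000, so q_1 = (0.6000, 0.0000, -0.8000).
q_1·v_2 = 0.6000·0 + 0.0000·(-3) + (-0.8000)·0 = 0.0000.
u_2 = v_2 + 0.0000·q_1 = (0.0000, -3.0000, 0.0000).
‖u_2‖ = 3.0000, so q_2 = (0.0000, -1.0000, 0.0000).
q_1·v_3 = 0.6000·(-4) + 0.0000·(-3) + (-0.8000)·0 = -2.4000; q_2·v_3 = 0.0000·(-4) + (-1.0000)·(-3) + 0.0000·0 = 3.0000.
u_3 = v_3 + 2.4000·q_1 − 3.0000·q_2 = (-2.5600, 0.0000, -1.9200).
‖u_3‖ = 3.2000, so q_3 = (-0.8000, 0.0000, -0.6000).

Q = [[0.6000, 0.0000, -0.8000], [0.0000, -1.0000, 0.0000], [-0.8000, 0.0000, -0.6000]], R = [[5.0000, 0.0000, -2.4000], [0.0000, 3.0000, 3.0000], [0.0000, 0.0000, 3.2000]]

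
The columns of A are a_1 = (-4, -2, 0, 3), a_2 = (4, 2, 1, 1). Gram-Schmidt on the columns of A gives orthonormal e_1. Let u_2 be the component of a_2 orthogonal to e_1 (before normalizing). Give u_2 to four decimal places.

a_1 = (-4, -2, 0, 3); ‖a_1‖ = 5.3852, so e_1 = (-0.7428, -0.3714, 0.0000, 0.5571).
e_1·a_2 = (-0.7428)·4 + (-0.3714)·2 + 0.0000·1 + 0.5571·1 = -3.1568.
u_2 = a_2 + 3.1568·e_1 = (1.6552, 0.8276, 1.0000, 2.7586).

u_2 = (1.6552, 0.8276, 1.0000, 2.7586)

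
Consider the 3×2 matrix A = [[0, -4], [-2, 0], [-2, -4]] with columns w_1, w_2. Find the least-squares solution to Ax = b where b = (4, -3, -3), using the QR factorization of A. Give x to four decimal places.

x = (2.1667, -0.6667)

e_1 = w_1/‖w_1‖ = (0, -2, -2)/2.8284 = (0.0000, -0.7071, -0.7071).
r_{12} = e_1·w_2 = 2.8284.
u_2 = w_2 − 2.8284·e_1 = (-4.0000, 2.0000, -2.0000).
‖u_2‖ = 4.8990, so e_2 = (-0.8165, 0.4082, -0.4082).
Qᵀb = (4.2426, -3.2660).
Back-substitute: x_2 = -3.2660/4.8990 = -0.6667.
x_1 = (4.2426 − 2.8284·(-0.6667))/2.8284 = 2.1667.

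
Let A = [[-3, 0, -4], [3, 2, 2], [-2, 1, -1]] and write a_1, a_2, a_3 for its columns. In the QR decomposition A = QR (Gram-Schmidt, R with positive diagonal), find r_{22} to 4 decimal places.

q_1 = a_1/‖a_1‖ = (-3, 3, -2)/4.6904 = (-0.6396, 0.6396, -0.4264).
r_{12} = q_1·a_2 = 0.8528.
u_2 = a_2 − 0.8528·q_1 = (0.5455, 1.4545, 1.3636).
r_{22} = ‖u_2‖ = 2.0671.

r_{22} = 2.0671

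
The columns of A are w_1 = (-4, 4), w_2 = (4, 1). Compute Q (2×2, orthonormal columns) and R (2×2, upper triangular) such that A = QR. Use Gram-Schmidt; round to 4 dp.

e_1 = w_1/‖w_1‖ = (-4, 4)/5.6569 = (-0.7071, 0.7071).
r_{12} = e_1·w_2 = -2.1213.
u_2 = w_2 + 2.1213·e_1 = (2.5000, 2.5000).
‖u_2‖ = 3.5355, so e_2 = (0.7071, 0.7071).

Q = [[-0.7071, 0.7071], [0.7071, 0.7071]], R = [[5.6569, -2.1213], [0.0000, 3.5355]]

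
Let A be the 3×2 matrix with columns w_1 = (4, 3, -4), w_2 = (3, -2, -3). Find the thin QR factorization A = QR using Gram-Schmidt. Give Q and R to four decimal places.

Q = [[0.6247, 0.3313], [0.4685, -0.8835], [-0.6247, -0.3313]], R = [[6.4031, 2.8111], [0.0000, 3.7547]]

q_1 = w_1/‖w_1‖ = (4, 3, -4)/6.4031 = (0.6247, 0.4685, -0.6247).
r_{12} = q_1·w_2 = 2.8111.
u_2 = w_2 − 2.8111·q_1 = (1.2439, -3.3171, -1.2439).
‖u_2‖ = 3.7547, so q_2 = (0.3313, -0.8835, -0.3313).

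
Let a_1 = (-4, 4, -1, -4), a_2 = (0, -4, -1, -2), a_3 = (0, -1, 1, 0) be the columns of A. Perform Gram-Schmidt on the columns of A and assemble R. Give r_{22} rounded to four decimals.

a_1 = (-4, 4, -1, -4); ‖a_1‖ = 7.0000, so q_1 = (-0.5714, 0.5714, -0.1429, -0.5714).
q_1·a_2 = (-0.5714)·0 + 0.5714·(-4) + (-0.1429)·(-1) + (-0.5714)·(-2) = -1.0000.
u_2 = a_2 + 1.0000·q_1 = (-0.5714, -3.4286, -1.1429, -2.5714).
r_{22} = ‖u_2‖ = 4.4721.

r_{22} = 4.4721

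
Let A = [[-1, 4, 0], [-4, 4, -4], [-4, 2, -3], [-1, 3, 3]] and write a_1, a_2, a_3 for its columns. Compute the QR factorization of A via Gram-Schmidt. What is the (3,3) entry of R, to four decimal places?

r_{33} = 3.1442

q_1 = a_1/‖a_1‖ = (-1, -4, -4, -1)/5.8310 = (-0.1715, -0.6860, -0.6860, -0.1715).
r_{12} = q_1·a_2 = -5.3165.
u_2 = a_2 + 5.3165·q_1 = (3.0882, 0.3529, -1.6471, 2.0882).
‖u_2‖ = 4.0909, so q_2 = (0.7549, 0.0863, -0.4026, 0.5105).
r_{13} = q_1·a_3 = 4.2875; r_{23} = q_2·a_3 = 2.3941.
u_3 = a_3 − 4.2875·q_1 − 2.3941·q_2 = (-1.0721, -1.2654, 0.9051, 2.5132).
r_{33} = ‖u_3‖ = 3.1442.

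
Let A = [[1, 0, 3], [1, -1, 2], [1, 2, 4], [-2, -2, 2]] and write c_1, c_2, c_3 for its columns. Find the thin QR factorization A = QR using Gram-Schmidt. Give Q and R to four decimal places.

Q = [[0.3780, -0.3066, 0.3862], [0.3780, -0.7358, 0.1467], [0.3780, 0.5518, 0.6796], [-0.7559, -0.2453, 0.6062]], R = [[2.6458, 1.8898, 1.8898], [0.0000, 2.3299, -0.6745], [0.0000, 0.0000, 5.3827]]

c_1 = (1, 1, 1, -2); ‖c_1‖ = 2.6458, so q_1 = (0.3780, 0.3780, 0.3780, -0.7559).
q_1·c_2 = 0.3780·0 + 0.3780·(-1) + 0.3780·2 + (-0.7559)·(-2) = 1.8898.
u_2 = c_2 − 1.8898·q_1 = (-0.7143, -1.7143, 1.2857, -0.5714).
‖u_2‖ = 2.3299, so q_2 = (-0.3066, -0.7358, 0.5518, -0.2453).
q_1·c_3 = 0.3780·3 + 0.3780·2 + 0.3780·4 + (-0.7559)·2 = 1.8898; q_2·c_3 = (-0.3066)·3 + (-0.7358)·2 + 0.5518·4 + (-0.2453)·2 = -0.6745.
u_3 = c_3 − 1.8898·q_1 + 0.6745·q_2 = (2.0789, 0.7895, 3.6579, 3.2632).
‖u_3‖ = 5.3827, so q_3 = (0.3862, 0.1467, 0.6796, 0.6062).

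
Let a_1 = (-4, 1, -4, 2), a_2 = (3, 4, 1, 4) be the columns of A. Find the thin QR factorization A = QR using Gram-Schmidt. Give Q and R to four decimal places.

Q = [[-0.6576, 0.3982], [0.1644, 0.6372], [-0.6576, 0.0880], [0.3288, 0.6540]], R = [[6.0828, -0.6576], [0.0000, 6.4473]]

a_1 = (-4, 1, -4, 2); ‖a_1‖ = 6.0828, so q_1 = (-0.6576, 0.1644, -0.6576, 0.3288).
q_1·a_2 = (-0.6576)·3 + 0.1644·4 + (-0.6576)·1 + 0.3288·4 = -0.6576.
u_2 = a_2 + 0.6576·q_1 = (2.5676, 4.1081, 0.5676, 4.2162).
‖u_2‖ = 6.4473, so q_2 = (0.3982, 0.6372, 0.0880, 0.6540).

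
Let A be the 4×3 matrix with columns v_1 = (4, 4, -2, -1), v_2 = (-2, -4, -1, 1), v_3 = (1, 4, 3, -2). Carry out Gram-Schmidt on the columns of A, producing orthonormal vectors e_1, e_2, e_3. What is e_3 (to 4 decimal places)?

e_3 = (0.0968, -0.3011, 0.0645, -0.9465)

v_1 = (4, 4, -2, -1); ‖v_1‖ = 6.0828, so e_1 = (0.6576, 0.6576, -0.3288, -0.1644).
e_1·v_2 = 0.6576·(-2) + 0.6576·(-4) + (-0.3288)·(-1) + (-0.1644)·1 = -3.7812.
u_2 = v_2 + 3.7812·e_1 = (0.4865, -1.5135, -2.2432, 0.3784).
‖u_2‖ = 2.7754, so e_2 = (0.1753, -0.5453, -0.8083, 0.1363).
e_1·v_3 = 0.6576·1 + 0.6576·4 + (-0.3288)·3 + (-0.1644)·(-2) = 2.6304; e_2·v_3 = 0.1753·1 + (-0.5453)·4 + (-0.8083)·3 + 0.1363·(-2) = -4.7035.
u_3 = v_3 − 2.6304·e_1 + 4.7035·e_2 = (0.0947, -0.2947, 0.0632, -0.9263).
‖u_3‖ = 0.9787, so e_3 = (0.0968, -0.3011, 0.0645, -0.9465).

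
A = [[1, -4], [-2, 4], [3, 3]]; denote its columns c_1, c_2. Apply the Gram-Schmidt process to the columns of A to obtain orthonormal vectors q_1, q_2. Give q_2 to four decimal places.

q_2 = (-0.5959, 0.5622, 0.5734)

c_1 = (1, -2, 3); ‖c_1‖ = 3.7417, so q_1 = (0.2673, -0.5345, 0.8018).
q_1·c_2 = 0.2673·(-4) + (-0.5345)·4 + 0.8018·3 = -0.8018.
u_2 = c_2 + 0.8018·q_1 = (-3.7857, 3.5714, 3.6429).
‖u_2‖ = 6.3527, so q_2 = (-0.5959, 0.5622, 0.5734).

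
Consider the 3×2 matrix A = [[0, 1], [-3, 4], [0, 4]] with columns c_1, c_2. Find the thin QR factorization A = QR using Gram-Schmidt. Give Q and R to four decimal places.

Q = [[0.0000, 0.2425], [-1.0000, 0.0000], [0.0000, 0.9701]], R = [[3.0000, -4.0000], [0.0000, 4.1231]]

c_1 = (0, -3, 0); ‖c_1‖ = 3.0000, so e_1 = (0.0000, -1.0000, 0.0000).
e_1·c_2 = 0.0000·1 + (-1.0000)·4 + 0.0000·4 = -4.0000.
u_2 = c_2 + 4.0000·e_1 = (1.0000, 0.0000, 4.0000).
‖u_2‖ = 4.1231, so e_2 = (0.2425, 0.0000, 0.9701).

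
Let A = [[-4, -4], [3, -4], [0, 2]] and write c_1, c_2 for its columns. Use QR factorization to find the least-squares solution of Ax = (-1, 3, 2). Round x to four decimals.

c_1 = (-4, 3, 0); ‖c_1‖ = 5.0000, so e_1 = (-0.8000, 0.6000, 0.0000).
e_1·c_2 = (-0.8000)·(-4) + 0.6000·(-4) + 0.0000·2 = 0.8000.
u_2 = c_2 − 0.8000·e_1 = (-3.3600, -4.4800, 2.0000).
‖u_2‖ = 5.9464, so e_2 = (-0.5650, -0.7534, 0.3363).
Qᵀb = (2.6000, -1.0225).
Back-substitute: x_2 = -1.0225/5.9464 = -0.1719.
x_1 = (2.6000 − 0.8000·(-0.1719))/5.0000 = 0.5475.

x = (0.5475, -0.1719)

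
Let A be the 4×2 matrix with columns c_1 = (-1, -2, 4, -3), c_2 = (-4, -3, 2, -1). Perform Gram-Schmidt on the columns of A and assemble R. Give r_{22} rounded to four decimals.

r_{22} = 3.9115

c_1 = (-1, -2, 4, -3); ‖c_1‖ = 5.4772, so e_1 = (-0.1826, -0.3651, 0.7303, -0.5477).
e_1·c_2 = (-0.1826)·(-4) + (-0.3651)·(-3) + 0.7303·2 + (-0.5477)·(-1) = 3.8341.
u_2 = c_2 − 3.8341·e_1 = (-3.3000, -1.6000, -0.8000, 1.1000).
r_{22} = ‖u_2‖ = 3.9115.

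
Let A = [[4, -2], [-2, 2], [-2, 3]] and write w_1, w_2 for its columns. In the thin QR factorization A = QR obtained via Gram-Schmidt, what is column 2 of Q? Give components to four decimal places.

e_2 = (0.5345, 0.2673, 0.8018)

w_1 = (4, -2, -2); ‖w_1‖ = 4.8990, so e_1 = (0.8165, -0.4082, -0.4082).
e_1·w_2 = 0.8165·(-2) + (-0.4082)·2 + (-0.4082)·3 = -3.6742.
u_2 = w_2 + 3.6742·e_1 = (1.0000, 0.5000, 1.5000).
‖u_2‖ = 1.8708, so e_2 = (0.5345, 0.2673, 0.8018).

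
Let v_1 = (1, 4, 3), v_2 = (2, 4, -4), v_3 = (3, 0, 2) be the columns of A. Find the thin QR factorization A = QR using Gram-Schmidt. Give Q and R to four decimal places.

v_1 = (1, 4, 3); ‖v_1‖ = 5.0990, so q_1 = (0.1961, 0.7845, 0.5883).
q_1·v_2 = 0.1961·2 + 0.7845·4 + 0.5883·(-4) = 1.1767.
u_2 = v_2 − 1.1767·q_1 = (1.7692, 3.0769, -4.6923).
‖u_2‖ = 5.8835, so q_2 = (0.3007, 0.5230, -0.7975).
q_1·v_3 = 0.1961·3 + 0.7845·0 + 0.5883·2 = 1.7650; q_2·v_3 = 0.3007·3 + 0.5230·0 + (-0.7975)·2 = -0.6929.
u_3 = v_3 − 1.7650·q_1 + 0.6929·q_2 = (2.8622, -1.0222, 0.4089).
‖u_3‖ = 3.0667, so q_3 = (0.9333, -0.3333, 0.1333).

Q = [[0.1961, 0.3007, 0.9333], [0.7845, 0.5230, -0.3333], [0.5883, -0.7975, 0.1333]], R = [[5.0990, 1.1767, 1.7650], [0.0000, 5.8835, -0.6929], [0.0000, 0.0000, 3.0667]]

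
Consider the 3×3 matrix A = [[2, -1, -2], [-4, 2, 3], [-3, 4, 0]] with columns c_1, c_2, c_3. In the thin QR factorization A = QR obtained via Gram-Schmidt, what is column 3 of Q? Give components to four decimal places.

c_1 = (2, -4, -3); ‖c_1‖ = 5.3852, so q_1 = (0.3714, -0.7428, -0.5571).
q_1·c_2 = 0.3714·(-1) + (-0.7428)·2 + (-0.5571)·4 = -4.0853.
u_2 = c_2 + 4.0853·q_1 = (0.5172, -1.0345, 1.7241).
‖u_2‖ = 2.0761, so q_2 = (0.2491, -0.4983, 0.8305).
q_1·c_3 = 0.3714·(-2) + (-0.7428)·3 + (-0.5571)·0 = -2.9711; q_2·c_3 = 0.2491·(-2) + (-0.4983)·3 + 0.8305·0 = -1.9931.
u_3 = c_3 + 2.9711·q_1 + 1.9931·q_2 = (-0.4000, -0.2000, 0.0000).
‖u_3‖ = 0.4472, so q_3 = (-0.8944, -0.4472, 0.0000).

q_3 = (-0.8944, -0.4472, 0.0000)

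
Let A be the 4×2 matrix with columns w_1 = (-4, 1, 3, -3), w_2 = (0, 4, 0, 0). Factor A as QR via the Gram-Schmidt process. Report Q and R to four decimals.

Q = [[-0.6761, 0.1160], [0.1690, 0.9856], [0.5071, -0.0870], [-0.5071, 0.0870]], R = [[5.9161, 0.6761], [0.0000, 3.9424]]

w_1 = (-4, 1, 3, -3); ‖w_1‖ = 5.9161, so e_1 = (-0.6761, 0.1690, 0.5071, -0.5071).
e_1·w_2 = (-0.6761)·0 + 0.1690·4 + 0.5071·0 + (-0.5071)·0 = 0.6761.
u_2 = w_2 − 0.6761·e_1 = (0.4571, 3.8857, -0.3429, 0.3429).
‖u_2‖ = 3.9424, so e_2 = (0.1160, 0.9856, -0.0870, 0.0870).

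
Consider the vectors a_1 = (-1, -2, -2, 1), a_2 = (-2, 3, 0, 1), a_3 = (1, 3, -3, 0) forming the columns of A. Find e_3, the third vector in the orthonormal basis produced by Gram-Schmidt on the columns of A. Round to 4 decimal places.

a_1 = (-1, -2, -2, 1); ‖a_1‖ = 3.1623, so e_1 = (-0.3162, -0.6325, -0.6325, 0.3162).
e_1·a_2 = (-0.3162)·(-2) + (-0.6325)·3 + (-0.6325)·0 + 0.3162·1 = -0.9487.
u_2 = a_2 + 0.9487·e_1 = (-2.3000, 2.4000, -0.6000, 1.3000).
‖u_2‖ = 3.6194, so e_2 = (-0.6355, 0.6631, -0.1658, 0.3592).
e_1·a_3 = (-0.3162)·1 + (-0.6325)·3 + (-0.6325)·(-3) + 0.3162·0 = -0.3162; e_2·a_3 = (-0.6355)·1 + 0.6631·3 + (-0.1658)·(-3) + 0.3592·0 = 1.8511.
u_3 = a_3 + 0.3162·e_1 − 1.8511·e_2 = (2.0763, 1.5725, -2.8931, -0.5649).
‖u_3‖ = 3.9336, so e_3 = (0.5278, 0.3998, -0.7355, -0.1436).

e_3 = (0.5278, 0.3998, -0.7355, -0.1436)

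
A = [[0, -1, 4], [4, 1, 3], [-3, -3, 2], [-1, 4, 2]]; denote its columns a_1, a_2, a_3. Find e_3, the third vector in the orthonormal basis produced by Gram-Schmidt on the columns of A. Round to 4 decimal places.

e_3 = (0.7001, 0.4180, 0.4270, 0.3908)

a_1 = (0, 4, -3, -1); ‖a_1‖ = 5.0990, so e_1 = (0.0000, 0.7845, -0.5883, -0.1961).
e_1·a_2 = 0.0000·(-1) + 0.7845·1 + (-0.5883)·(-3) + (-0.1961)·4 = 1.7650.
u_2 = a_2 − 1.7650·e_1 = (-1.0000, -0.3846, -1.9615, 4.3462).
‖u_2‖ = 4.8872, so e_2 = (-0.2046, -0.0787, -0.4014, 0.8893).
e_1·a_3 = 0.0000·4 + 0.7845·3 + (-0.5883)·2 + (-0.1961)·2 = 0.7845; e_2·a_3 = (-0.2046)·4 + (-0.0787)·3 + (-0.4014)·2 + 0.8893·2 = -0.0787.
u_3 = a_3 − 0.7845·e_1 + 0.0787·e_2 = (3.9839, 2.3784, 2.4300, 2.2238).
‖u_3‖ = 5.6902, so e_3 = (0.7001, 0.4180, 0.4270, 0.3908).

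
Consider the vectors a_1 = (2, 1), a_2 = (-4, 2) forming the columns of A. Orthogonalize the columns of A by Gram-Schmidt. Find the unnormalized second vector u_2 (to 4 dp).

a_1 = (2, 1); ‖a_1‖ = 2.2361, so q_1 = (0.8944, 0.4472).
q_1·a_2 = 0.8944·(-4) + 0.4472·2 = -2.6833.
u_2 = a_2 + 2.6833·q_1 = (-1.6000, 3.2000).

u_2 = (-1.6000, 3.2000)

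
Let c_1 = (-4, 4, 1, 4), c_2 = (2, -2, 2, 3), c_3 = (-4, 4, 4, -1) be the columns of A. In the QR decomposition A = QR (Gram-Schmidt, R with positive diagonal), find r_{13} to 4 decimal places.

q_1 = c_1/‖c_1‖ = (-4, 4, 1, 4)/7.0000 = (-0.5714, 0.5714, 0.1429, 0.5714).
r_{13} = q_1·c_3 = 4.5714.

r_{13} = 4.5714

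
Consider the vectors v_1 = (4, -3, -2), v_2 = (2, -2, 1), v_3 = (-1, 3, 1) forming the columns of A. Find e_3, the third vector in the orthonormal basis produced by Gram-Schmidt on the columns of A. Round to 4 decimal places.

v_1 = (4, -3, -2); ‖v_1‖ = 5.3852, so e_1 = (0.7428, -0.5571, -0.3714).
e_1·v_2 = 0.7428·2 + (-0.5571)·(-2) + (-0.3714)·1 = 2.2283.
u_2 = v_2 − 2.2283·e_1 = (0.3448, -0.7586, 1.8276).
‖u_2‖ = 2.0086, so e_2 = (0.1717, -0.3777, 0.9099).
e_1·v_3 = 0.7428·(-1) + (-0.5571)·3 + (-0.3714)·1 = -2.7854; e_2·v_3 = 0.1717·(-1) + (-0.3777)·3 + 0.9099·1 = -0.3949.
u_3 = v_3 + 2.7854·e_1 + 0.3949·e_2 = (1.1368, 1.2991, 0.3248).
‖u_3‖ = 1.7566, so e_3 = (0.6472, 0.7396, 0.1849).

e_3 = (0.6472, 0.7396, 0.1849)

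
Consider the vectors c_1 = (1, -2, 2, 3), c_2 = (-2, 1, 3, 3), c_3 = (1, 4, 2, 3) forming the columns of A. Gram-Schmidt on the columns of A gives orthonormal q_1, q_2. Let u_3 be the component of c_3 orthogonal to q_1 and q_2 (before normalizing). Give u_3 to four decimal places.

c_1 = (1, -2, 2, 3); ‖c_1‖ = 4.2426, so q_1 = (0.2357, -0.4714, 0.4714, 0.7071).
q_1·c_2 = 0.2357·(-2) + (-0.4714)·1 + 0.4714·3 + 0.7071·3 = 2.5927.
u_2 = c_2 − 2.5927·q_1 = (-2.6111, 2.2222, 1.7778, 1.1667).
‖u_2‖ = 4.0346, so q_2 = (-0.6472, 0.5508, 0.4406, 0.2892).
q_1·c_3 = 0.2357·1 + (-0.4714)·4 + 0.4714·2 + 0.7071·3 = 1.4142; q_2·c_3 = (-0.6472)·1 + 0.5508·4 + 0.4406·2 + 0.2892·3 = 3.3048.
u_3 = c_3 − 1.4142·q_1 − 3.3048·q_2 = (2.8055, 2.8464, -0.1229, 1.0444).

u_3 = (2.8055, 2.8464, -0.1229, 1.0444)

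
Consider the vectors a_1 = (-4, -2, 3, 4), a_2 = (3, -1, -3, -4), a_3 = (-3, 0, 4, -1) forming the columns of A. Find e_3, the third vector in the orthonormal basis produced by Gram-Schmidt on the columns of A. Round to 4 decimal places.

e_3 = (-0.3028, 0.1009, 0.6196, -0.7171)

e_1 = a_1/‖a_1‖ = (-4, -2, 3, 4)/6.7082 = (-0.5963, -0.2981, 0.4472, 0.5963).
r_{12} = e_1·a_2 = -5.2175.
u_2 = a_2 + 5.2175·e_1 = (-0.1111, -2.5556, -0.6667, -0.8889).
‖u_2‖ = 2.7889, so e_2 = (-0.0398, -0.9163, -0.2390, -0.3187).
r_{13} = e_1·a_3 = 2.9814; r_{23} = e_2·a_3 = -0.5179.
u_3 = a_3 − 2.9814·e_1 + 0.5179·e_2 = (-1.2429, 0.4143, 2.5429, -2.9429).
‖u_3‖ = 4.1040, so e_3 = (-0.3028, 0.1009, 0.6196, -0.7171).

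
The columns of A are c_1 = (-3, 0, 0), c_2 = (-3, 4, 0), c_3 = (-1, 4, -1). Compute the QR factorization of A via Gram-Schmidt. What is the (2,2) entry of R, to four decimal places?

r_{22} = 4.0000

q_1 = c_1/‖c_1‖ = (-3, 0, 0)/3.0000 = (-1.0000, 0.0000, 0.0000).
r_{12} = q_1·c_2 = 3.0000.
u_2 = c_2 − 3.0000·q_1 = (0.0000, 4.0000, 0.0000).
r_{22} = ‖u_2‖ = 4.0000.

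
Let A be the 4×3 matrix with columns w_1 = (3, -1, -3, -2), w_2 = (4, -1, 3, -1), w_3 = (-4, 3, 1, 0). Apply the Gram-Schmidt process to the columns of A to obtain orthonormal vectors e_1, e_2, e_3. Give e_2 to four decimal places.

e_2 = (0.6380, -0.1466, 0.7500, -0.0948)

e_1 = w_1/‖w_1‖ = (3, -1, -3, -2)/4.7958 = (0.6255, -0.2085, -0.6255, -0.4170).
r_{12} = e_1·w_2 = 1.2511.
u_2 = w_2 − 1.2511·e_1 = (3.2174, -0.7391, 3.7826, -0.4783).
‖u_2‖ = 5.0433, so e_2 = (0.6380, -0.1466, 0.7500, -0.0948).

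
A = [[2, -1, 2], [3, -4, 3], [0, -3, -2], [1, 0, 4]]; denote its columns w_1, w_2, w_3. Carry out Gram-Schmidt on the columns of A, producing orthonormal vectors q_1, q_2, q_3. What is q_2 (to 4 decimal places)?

q_2 = (0.2887, -0.2887, -0.8660, 0.2887)

w_1 = (2, 3, 0, 1); ‖w_1‖ = 3.7417, so q_1 = (0.5345, 0.8018, 0.0000, 0.2673).
q_1·w_2 = 0.5345·(-1) + 0.8018·(-4) + 0.0000·(-3) + 0.2673·0 = -3.7417.
u_2 = w_2 + 3.7417·q_1 = (1.0000, -1.0000, -3.0000, 1.0000).
‖u_2‖ = 3.4641, so q_2 = (0.2887, -0.2887, -0.8660, 0.2887).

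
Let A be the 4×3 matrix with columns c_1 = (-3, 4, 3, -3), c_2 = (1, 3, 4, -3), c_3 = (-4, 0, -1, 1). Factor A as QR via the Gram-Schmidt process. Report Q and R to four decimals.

c_1 = (-3, 4, 3, -3); ‖c_1‖ = 6.5574, so q_1 = (-0.4575, 0.6100, 0.4575, -0.4575).
q_1·c_2 = (-0.4575)·1 + 0.6100·3 + 0.4575·4 + (-0.4575)·(-3) = 4.5750.
u_2 = c_2 − 4.5750·q_1 = (3.0930, 0.2093, 1.9070, -0.9070).
‖u_2‖ = 3.7510, so q_2 = (0.8246, 0.0558, 0.5084, -0.2418).
q_1·c_3 = (-0.4575)·(-4) + 0.6100·0 + 0.4575·(-1) + (-0.4575)·1 = 0.9150; q_2·c_3 = 0.8246·(-4) + 0.0558·0 + 0.5084·(-1) + (-0.2418)·1 = -4.0486.
u_3 = c_3 − 0.9150·q_1 + 4.0486·q_2 = (-0.2430, -0.3322, 0.6397, 0.4397).
‖u_3‖ = 0.8786, so q_3 = (-0.2766, -0.3781, 0.7281, 0.5004).

Q = [[-0.4575, 0.8246, -0.2766], [0.6100, 0.0558, -0.3781], [0.4575, 0.5084, 0.7281], [-0.4575, -0.2418, 0.5004]], R = [[6.5574, 4.5750, 0.9150], [0.0000, 3.7510, -4.0486], [0.0000, 0.0000, 0.8786]]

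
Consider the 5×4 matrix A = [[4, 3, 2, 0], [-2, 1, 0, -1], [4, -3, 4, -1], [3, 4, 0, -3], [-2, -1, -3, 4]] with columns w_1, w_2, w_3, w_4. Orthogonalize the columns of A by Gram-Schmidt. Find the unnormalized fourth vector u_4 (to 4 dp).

u_4 = (2.3030, 0.3131, -0.2727, -1.7172, 1.1717)

w_1 = (4, -2, 4, 3, -2); ‖w_1‖ = 7.0000, so q_1 = (0.5714, -0.2857, 0.5714, 0.4286, -0.2857).
q_1·w_2 = 0.5714·3 + (-0.2857)·1 + 0.5714·(-3) + 0.4286·4 + (-0.2857)·(-1) = 1.7143.
u_2 = w_2 − 1.7143·q_1 = (2.0204, 1.4898, -3.9796, 3.2653, -0.5102).
‖u_2‖ = 5.7499, so q_2 = (0.3514, 0.2591, -0.6921, 0.5679, -0.0887).
q_1·w_3 = 0.5714·2 + (-0.2857)·0 + 0.5714·4 + 0.4286·0 + (-0.2857)·(-3) = 4.2857; q_2·w_3 = 0.3514·2 + 0.2591·0 + (-0.6921)·4 + 0.5679·0 + (-0.0887)·(-3) = -1.7995.
u_3 = w_3 − 4.2857·q_1 + 1.7995·q_2 = (0.1833, 1.6907, 0.3056, -0.8148, -1.9352).
‖u_3‖ = 2.7193, so q_3 = (0.0674, 0.6218, 0.1124, -0.2996, -0.7117).
q_1·w_4 = 0.5714·0 + (-0.2857)·(-1) + 0.5714·(-1) + 0.4286·(-3) + (-0.2857)·4 = -2.7143; q_2·w_4 = 0.3514·0 + 0.2591·(-1) + (-0.6921)·(-1) + 0.5679·(-3) + (-0.0887)·4 = -1.6256; q_3·w_4 = 0.0674·0 + 0.6218·(-1) + 0.1124·(-1) + (-0.2996)·(-3) + (-0.7117)·4 = -2.6818.
u_4 = w_4 + 2.7143·q_1 + 1.6256·q_2 + 2.6818·q_3 = (2.3030, 0.3131, -0.2727, -1.7172, 1.1717).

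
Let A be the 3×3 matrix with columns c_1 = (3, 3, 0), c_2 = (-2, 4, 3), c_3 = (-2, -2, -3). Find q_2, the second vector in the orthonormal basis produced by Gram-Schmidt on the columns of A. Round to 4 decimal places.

c_1 = (3, 3, 0); ‖c_1‖ = 4.2426, so q_1 = (0.7071, 0.7071, 0.0000).
q_1·c_2 = 0.7071·(-2) + 0.7071·4 + 0.0000·3 = 1.4142.
u_2 = c_2 − 1.4142·q_1 = (-3.0000, 3.0000, 3.0000).
‖u_2‖ = 5.1962, so q_2 = (-0.5774, 0.5774, 0.5774).

q_2 = (-0.5774, 0.5774, 0.5774)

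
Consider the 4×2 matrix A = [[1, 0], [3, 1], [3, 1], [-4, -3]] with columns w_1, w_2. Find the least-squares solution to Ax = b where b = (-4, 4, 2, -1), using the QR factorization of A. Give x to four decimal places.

e_1 = w_1/‖w_1‖ = (1, 3, 3, -4)/5.9161 = (0.1690, 0.5071, 0.5071, -0.6761).
r_{12} = e_1·w_2 = 3.0426.
u_2 = w_2 − 3.0426·e_1 = (-0.5143, -0.5429, -0.5429, -0.9429).
‖u_2‖ = 1.3202, so e_2 = (-0.3896, -0.4112, -0.4112, -0.7142).
Qᵀb = (3.0426, -0.1948).
Back-substitute: x_2 = -0.1948/1.3202 = -0.1475.
x_1 = (3.0426 − 3.0426·(-0.1475))/5.9161 = 0.5902.

x = (0.5902, -0.1475)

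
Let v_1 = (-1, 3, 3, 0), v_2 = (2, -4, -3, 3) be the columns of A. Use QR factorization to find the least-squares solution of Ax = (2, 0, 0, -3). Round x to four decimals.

x = (-0.9896, -0.7306)

v_1 = (-1, 3, 3, 0); ‖v_1‖ = 4.3589, so q_1 = (-0.2294, 0.6882, 0.6882, 0.0000).
q_1·v_2 = (-0.2294)·2 + 0.6882·(-4) + 0.6882·(-3) + 0.0000·3 = -5.2766.
u_2 = v_2 + 5.2766·q_1 = (0.7895, -0.3684, 0.6316, 3.0000).
‖u_2‖ = 3.1871, so q_2 = (0.2477, -0.1156, 0.1982, 0.9413).
Qᵀb = (-0.4588, -2.3284).
Back-substitute: x_2 = -2.3284/3.1871 = -0.7306.
x_1 = (-0.4588 + 5.2766·(-0.7306))/4.3589 = -0.9896.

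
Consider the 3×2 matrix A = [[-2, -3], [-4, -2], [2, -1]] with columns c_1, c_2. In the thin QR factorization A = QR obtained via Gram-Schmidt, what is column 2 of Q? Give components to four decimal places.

q_1 = c_1/‖c_1‖ = (-2, -4, 2)/4.8990 = (-0.4082, -0.8165, 0.4082).
r_{12} = q_1·c_2 = 2.4495.
u_2 = c_2 − 2.4495·q_1 = (-2.0000, 0.0000, -2.0000).
‖u_2‖ = 2.8284, so q_2 = (-0.7071, 0.0000, -0.7071).

q_2 = (-0.7071, 0.0000, -0.7071)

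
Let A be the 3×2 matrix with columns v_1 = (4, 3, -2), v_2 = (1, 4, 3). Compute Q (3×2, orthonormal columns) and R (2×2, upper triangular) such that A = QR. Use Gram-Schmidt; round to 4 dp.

v_1 = (4, 3, -2); ‖v_1‖ = 5.3852, so e_1 = (0.7428, 0.5571, -0.3714).
e_1·v_2 = 0.7428·1 + 0.5571·4 + (-0.3714)·3 = 1.8570.
u_2 = v_2 − 1.8570·e_1 = (-0.3793, 2.9655, 3.6897).
‖u_2‖ = 4.7489, so e_2 = (-0.0799, 0.6245, 0.7770).

Q = [[0.7428, -0.0799], [0.5571, 0.6245], [-0.3714, 0.7770]], R = [[5.3852, 1.8570], [0.0000, 4.7489]]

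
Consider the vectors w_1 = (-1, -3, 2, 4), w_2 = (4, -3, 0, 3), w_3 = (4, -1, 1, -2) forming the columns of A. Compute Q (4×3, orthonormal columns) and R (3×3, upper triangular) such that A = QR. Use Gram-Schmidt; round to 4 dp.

Q = [[-0.1826, 0.9251, 0.2007], [-0.5477, -0.2634, -0.2718], [0.3651, -0.2296, 0.7714], [0.7303, 0.1486, -0.5393]], R = [[5.4772, 3.1038, -1.2780], [0.0000, 4.9363, 3.4371], [0.0000, 0.0000, 2.9245]]

w_1 = (-1, -3, 2, 4); ‖w_1‖ = 5.4772, so e_1 = (-0.1826, -0.5477, 0.3651, 0.7303).
e_1·w_2 = (-0.1826)·4 + (-0.5477)·(-3) + 0.3651·0 + 0.7303·3 = 3.1038.
u_2 = w_2 − 3.1038·e_1 = (4.5667, -1.3000, -1.1333, 0.7333).
‖u_2‖ = 4.9363, so e_2 = (0.9251, -0.2634, -0.2296, 0.1486).
e_1·w_3 = (-0.1826)·4 + (-0.5477)·(-1) + 0.3651·1 + 0.7303·(-2) = -1.2780; e_2·w_3 = 0.9251·4 + (-0.2634)·(-1) + (-0.2296)·1 + 0.1486·(-2) = 3.4371.
u_3 = w_3 + 1.2780·e_1 − 3.4371·e_2 = (0.5869, -0.7948, 2.2558, -1.5773).
‖u_3‖ = 2.9245, so e_3 = (0.2007, -0.2718, 0.7714, -0.5393).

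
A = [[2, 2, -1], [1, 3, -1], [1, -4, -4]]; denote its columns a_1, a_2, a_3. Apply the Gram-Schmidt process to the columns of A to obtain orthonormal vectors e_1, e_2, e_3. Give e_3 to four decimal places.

e_3 = (0.5449, -0.7785, -0.3114)

a_1 = (2, 1, 1); ‖a_1‖ = 2.4495, so e_1 = (0.8165, 0.4082, 0.4082).
e_1·a_2 = 0.8165·2 + 0.4082·3 + 0.4082·(-4) = 1.2247.
u_2 = a_2 − 1.2247·e_1 = (1.0000, 2.5000, -4.5000).
‖u_2‖ = 5.2440, so e_2 = (0.1907, 0.4767, -0.8581).
e_1·a_3 = 0.8165·(-1) + 0.4082·(-1) + 0.4082·(-4) = -2.8577; e_2·a_3 = 0.1907·(-1) + 0.4767·(-1) + (-0.8581)·(-4) = 2.7650.
u_3 = a_3 + 2.8577·e_1 − 2.7650·e_2 = (0.8061, -1.1515, -0.4606).
‖u_3‖ = 1.4791, so e_3 = (0.5449, -0.7785, -0.3114).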